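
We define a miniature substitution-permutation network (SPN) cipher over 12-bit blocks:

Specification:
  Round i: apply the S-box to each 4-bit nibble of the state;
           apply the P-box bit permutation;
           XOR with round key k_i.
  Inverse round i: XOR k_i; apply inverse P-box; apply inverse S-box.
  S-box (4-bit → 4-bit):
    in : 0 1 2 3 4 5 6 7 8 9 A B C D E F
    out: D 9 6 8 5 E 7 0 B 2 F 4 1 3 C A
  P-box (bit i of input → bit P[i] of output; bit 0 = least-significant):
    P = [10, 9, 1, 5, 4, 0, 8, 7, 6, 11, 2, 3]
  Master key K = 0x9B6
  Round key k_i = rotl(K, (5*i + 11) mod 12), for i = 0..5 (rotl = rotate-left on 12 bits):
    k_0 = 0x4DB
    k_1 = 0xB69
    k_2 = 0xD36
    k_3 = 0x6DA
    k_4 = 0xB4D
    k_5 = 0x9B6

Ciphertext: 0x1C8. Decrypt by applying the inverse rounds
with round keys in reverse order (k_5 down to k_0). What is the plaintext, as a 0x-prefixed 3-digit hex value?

0xCF7

s_0 = ciphertext = 0x1C8
s_1 = InvRound(s_0, k_5) = 0xACE
s_2 = InvRound(s_1, k_4) = 0x75B
s_3 = InvRound(s_2, k_3) = 0x757
s_4 = InvRound(s_3, k_2) = 0xD9F
s_5 = InvRound(s_4, k_1) = 0x41A
s_6 = InvRound(s_5, k_0) = 0xCF7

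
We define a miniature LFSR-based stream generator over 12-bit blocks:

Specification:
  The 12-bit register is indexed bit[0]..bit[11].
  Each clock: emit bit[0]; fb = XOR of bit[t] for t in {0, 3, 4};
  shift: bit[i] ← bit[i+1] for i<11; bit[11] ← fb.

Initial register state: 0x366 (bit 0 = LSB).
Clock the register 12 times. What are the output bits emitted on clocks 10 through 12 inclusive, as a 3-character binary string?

100

reg_0 = 0x366
clock 1: out=0, reg = 0x1B3
clock 2: out=1, reg = 0x0D9
clock 3: out=1, reg = 0x86C
clock 4: out=0, reg = 0xC36
clock 5: out=0, reg = 0xE1B
clock 6: out=1, reg = 0xF0D
clock 7: out=1, reg = 0x786
clock 8: out=0, reg = 0x3C3
clock 9: out=1, reg = 0x9E1
clock 10: out=1, reg = 0xCF0
clock 11: out=0, reg = 0xE78
clock 12: out=0, reg = 0x73C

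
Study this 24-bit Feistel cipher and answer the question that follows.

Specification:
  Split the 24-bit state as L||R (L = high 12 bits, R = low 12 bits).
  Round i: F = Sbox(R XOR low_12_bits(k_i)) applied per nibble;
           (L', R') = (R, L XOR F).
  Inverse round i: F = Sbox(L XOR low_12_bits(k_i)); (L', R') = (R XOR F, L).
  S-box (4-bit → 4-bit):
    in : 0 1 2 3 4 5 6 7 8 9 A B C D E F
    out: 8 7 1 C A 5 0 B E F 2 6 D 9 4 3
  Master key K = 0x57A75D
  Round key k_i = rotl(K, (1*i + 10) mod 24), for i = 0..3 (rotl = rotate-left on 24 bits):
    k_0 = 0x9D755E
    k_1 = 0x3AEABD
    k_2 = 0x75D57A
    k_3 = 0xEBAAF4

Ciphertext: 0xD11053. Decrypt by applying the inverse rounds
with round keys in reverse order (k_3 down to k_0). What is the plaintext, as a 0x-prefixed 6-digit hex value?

s_0 = ciphertext = 0xD11053
s_1 = InvRound(s_0, k_3) = 0xB16D11
s_2 = InvRound(s_1, k_2) = 0x91CB16
s_3 = InvRound(s_2, k_1) = 0x73191C
s_4 = InvRound(s_3, k_0) = 0x81F731

0x81F731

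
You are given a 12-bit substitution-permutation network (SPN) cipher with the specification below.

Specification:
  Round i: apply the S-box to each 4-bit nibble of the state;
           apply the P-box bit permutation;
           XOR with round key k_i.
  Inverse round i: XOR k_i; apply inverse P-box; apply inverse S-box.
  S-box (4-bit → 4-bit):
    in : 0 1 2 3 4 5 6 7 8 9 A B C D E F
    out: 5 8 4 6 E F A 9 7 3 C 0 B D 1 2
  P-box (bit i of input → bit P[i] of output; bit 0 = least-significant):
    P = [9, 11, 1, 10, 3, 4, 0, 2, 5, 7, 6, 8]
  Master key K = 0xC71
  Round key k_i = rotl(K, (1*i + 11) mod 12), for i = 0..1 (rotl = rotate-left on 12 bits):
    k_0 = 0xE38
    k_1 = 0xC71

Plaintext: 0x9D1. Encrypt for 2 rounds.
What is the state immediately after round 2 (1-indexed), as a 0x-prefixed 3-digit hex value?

0x32B

s_0 = plaintext = 0x9D1
s_1 = Round(s_0, k_0) = 0xA95
s_2 = Round(s_1, k_1) = 0x32B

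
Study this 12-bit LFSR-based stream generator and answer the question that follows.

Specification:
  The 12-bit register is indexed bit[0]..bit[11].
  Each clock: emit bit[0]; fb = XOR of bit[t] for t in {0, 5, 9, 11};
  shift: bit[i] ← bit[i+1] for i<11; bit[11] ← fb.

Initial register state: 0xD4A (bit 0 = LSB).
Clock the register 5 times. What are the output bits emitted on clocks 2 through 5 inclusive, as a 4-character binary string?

1010

reg_0 = 0xD4A
clock 1: out=0, reg = 0xEA5
clock 2: out=1, reg = 0x752
clock 3: out=0, reg = 0xBA9
clock 4: out=1, reg = 0x5D4
clock 5: out=0, reg = 0x2EA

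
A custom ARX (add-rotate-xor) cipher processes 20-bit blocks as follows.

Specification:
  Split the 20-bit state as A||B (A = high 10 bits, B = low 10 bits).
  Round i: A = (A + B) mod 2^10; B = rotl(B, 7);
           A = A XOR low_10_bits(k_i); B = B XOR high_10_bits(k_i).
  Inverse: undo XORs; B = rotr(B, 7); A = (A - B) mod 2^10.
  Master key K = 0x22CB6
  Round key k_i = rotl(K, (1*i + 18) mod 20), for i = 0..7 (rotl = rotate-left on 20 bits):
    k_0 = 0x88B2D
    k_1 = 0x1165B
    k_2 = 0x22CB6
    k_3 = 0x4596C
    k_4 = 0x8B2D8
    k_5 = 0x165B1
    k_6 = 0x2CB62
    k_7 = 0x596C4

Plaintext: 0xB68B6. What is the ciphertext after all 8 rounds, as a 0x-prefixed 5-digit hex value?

s_0 = plaintext = 0xB68B6
s_1 = Round(s_0, k_0) = 0x2F534
s_2 = Round(s_1, k_1) = 0xEAA63
s_3 = Round(s_2, k_2) = 0xAED47
s_4 = Round(s_3, k_3) = 0x5BABE
s_5 = Round(s_4, k_4) = 0xBD17B
s_6 = Round(s_5, k_5) = 0x779F6
s_7 = Round(s_6, k_6) = 0x2DB8C
s_8 = Round(s_7, k_7) = 0xA1B14

0xA1B14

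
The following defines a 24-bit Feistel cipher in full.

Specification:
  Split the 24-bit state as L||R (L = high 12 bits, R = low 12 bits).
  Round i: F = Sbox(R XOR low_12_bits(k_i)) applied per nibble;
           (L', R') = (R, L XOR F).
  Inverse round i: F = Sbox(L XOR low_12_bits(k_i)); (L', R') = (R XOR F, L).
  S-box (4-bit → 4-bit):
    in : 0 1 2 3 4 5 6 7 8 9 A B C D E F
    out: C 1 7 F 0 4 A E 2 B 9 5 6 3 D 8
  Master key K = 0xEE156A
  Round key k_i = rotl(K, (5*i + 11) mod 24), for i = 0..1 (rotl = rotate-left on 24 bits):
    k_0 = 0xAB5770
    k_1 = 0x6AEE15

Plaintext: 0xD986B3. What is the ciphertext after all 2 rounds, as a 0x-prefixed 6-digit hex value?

s_0 = plaintext = 0xD986B3
s_1 = Round(s_0, k_0) = 0x6B3CF7
s_2 = Round(s_1, k_1) = 0xCF7164

0xCF7164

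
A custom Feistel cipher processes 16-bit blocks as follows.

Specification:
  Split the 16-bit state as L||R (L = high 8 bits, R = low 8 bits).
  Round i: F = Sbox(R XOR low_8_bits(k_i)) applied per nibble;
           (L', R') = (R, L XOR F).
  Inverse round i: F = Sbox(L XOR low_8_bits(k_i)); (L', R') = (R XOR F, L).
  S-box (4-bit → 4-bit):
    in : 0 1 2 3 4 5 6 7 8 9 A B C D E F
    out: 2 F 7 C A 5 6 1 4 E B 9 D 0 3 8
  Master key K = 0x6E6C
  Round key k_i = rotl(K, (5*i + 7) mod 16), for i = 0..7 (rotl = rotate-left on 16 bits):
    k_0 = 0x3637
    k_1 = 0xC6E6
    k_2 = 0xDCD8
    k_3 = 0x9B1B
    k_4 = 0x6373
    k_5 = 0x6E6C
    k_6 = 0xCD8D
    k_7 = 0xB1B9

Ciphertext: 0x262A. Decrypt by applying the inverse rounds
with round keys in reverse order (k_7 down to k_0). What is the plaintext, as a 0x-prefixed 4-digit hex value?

s_0 = ciphertext = 0x262A
s_1 = InvRound(s_0, k_7) = 0xC226
s_2 = InvRound(s_1, k_6) = 0x8EC2
s_3 = InvRound(s_2, k_5) = 0xF58E
s_4 = InvRound(s_3, k_4) = 0xC8F5
s_5 = InvRound(s_4, k_3) = 0xF9C8
s_6 = InvRound(s_5, k_2) = 0xB7F9
s_7 = InvRound(s_6, k_1) = 0xA6B7
s_8 = InvRound(s_7, k_0) = 0x58A6

0x58A6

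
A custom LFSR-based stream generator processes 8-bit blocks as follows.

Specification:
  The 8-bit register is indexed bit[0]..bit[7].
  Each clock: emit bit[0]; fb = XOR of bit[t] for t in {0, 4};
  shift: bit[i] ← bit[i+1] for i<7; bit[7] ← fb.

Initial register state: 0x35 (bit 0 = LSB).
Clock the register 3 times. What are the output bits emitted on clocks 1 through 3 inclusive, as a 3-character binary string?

reg_0 = 0x35
clock 1: out=1, reg = 0x1A
clock 2: out=0, reg = 0x8D
clock 3: out=1, reg = 0xC6

101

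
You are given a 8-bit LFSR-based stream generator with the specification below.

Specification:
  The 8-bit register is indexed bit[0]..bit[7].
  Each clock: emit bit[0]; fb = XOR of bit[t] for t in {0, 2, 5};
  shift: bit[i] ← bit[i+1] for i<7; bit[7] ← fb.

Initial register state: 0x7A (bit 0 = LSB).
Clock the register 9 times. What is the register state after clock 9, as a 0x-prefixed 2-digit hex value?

reg_0 = 0x7A
clock 1: out=0, reg = 0xBD
clock 2: out=1, reg = 0xDE
clock 3: out=0, reg = 0xEF
clock 4: out=1, reg = 0xF7
clock 5: out=1, reg = 0xFB
clock 6: out=1, reg = 0x7D
clock 7: out=1, reg = 0xBE
clock 8: out=0, reg = 0x5F
clock 9: out=1, reg = 0x2F

0x2F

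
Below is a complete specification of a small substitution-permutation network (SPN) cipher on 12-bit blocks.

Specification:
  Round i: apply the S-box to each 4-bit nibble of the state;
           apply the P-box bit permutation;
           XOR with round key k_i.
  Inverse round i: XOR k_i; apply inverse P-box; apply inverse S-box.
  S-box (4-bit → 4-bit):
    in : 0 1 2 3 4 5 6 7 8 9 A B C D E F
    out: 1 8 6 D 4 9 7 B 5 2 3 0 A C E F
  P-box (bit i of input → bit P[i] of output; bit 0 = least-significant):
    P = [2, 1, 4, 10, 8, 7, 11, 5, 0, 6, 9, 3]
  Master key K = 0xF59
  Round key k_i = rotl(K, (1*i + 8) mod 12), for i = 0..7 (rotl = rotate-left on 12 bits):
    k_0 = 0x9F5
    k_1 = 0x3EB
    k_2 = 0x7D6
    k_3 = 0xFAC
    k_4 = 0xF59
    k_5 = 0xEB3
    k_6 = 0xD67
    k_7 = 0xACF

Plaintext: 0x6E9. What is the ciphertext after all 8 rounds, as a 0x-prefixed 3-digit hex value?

0xFA1

s_0 = plaintext = 0x6E9
s_1 = Round(s_0, k_0) = 0x316
s_2 = Round(s_1, k_1) = 0x1D4
s_3 = Round(s_2, k_2) = 0xFEE
s_4 = Round(s_3, k_3) = 0x157
s_5 = Round(s_4, k_4) = 0xA77
s_6 = Round(s_5, k_5) = 0xB54
s_7 = Round(s_6, k_6) = 0xC57
s_8 = Round(s_7, k_7) = 0xFA1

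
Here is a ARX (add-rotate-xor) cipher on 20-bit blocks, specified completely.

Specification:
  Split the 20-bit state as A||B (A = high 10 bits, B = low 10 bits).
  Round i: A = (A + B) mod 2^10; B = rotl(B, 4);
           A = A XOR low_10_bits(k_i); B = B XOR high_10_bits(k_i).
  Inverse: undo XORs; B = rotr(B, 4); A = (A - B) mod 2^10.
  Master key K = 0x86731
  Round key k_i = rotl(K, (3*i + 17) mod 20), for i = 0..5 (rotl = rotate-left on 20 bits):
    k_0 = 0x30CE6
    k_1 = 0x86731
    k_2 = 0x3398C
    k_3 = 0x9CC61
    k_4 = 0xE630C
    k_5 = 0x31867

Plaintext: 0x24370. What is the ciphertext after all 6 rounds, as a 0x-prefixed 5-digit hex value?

s_0 = plaintext = 0x24370
s_1 = Round(s_0, k_0) = 0x39BCE
s_2 = Round(s_1, k_1) = 0xE16F6
s_3 = Round(s_2, k_2) = 0xFDFA5
s_4 = Round(s_3, k_3) = 0xFF42D
s_5 = Round(s_4, k_4) = 0xC9948
s_6 = Round(s_5, k_5) = 0x02443

0x02443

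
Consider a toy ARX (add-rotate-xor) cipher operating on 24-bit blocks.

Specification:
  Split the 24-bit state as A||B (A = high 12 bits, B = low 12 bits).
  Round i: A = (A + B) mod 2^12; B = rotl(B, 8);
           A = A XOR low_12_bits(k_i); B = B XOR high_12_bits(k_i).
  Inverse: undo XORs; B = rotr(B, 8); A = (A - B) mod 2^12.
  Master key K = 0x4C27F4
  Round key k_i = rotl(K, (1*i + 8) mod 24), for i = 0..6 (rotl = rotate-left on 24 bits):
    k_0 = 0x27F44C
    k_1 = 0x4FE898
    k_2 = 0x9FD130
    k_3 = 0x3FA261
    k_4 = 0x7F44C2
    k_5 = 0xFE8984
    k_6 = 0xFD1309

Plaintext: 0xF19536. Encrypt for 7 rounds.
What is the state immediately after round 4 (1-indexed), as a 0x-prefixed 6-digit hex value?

s_0 = plaintext = 0xF19536
s_1 = Round(s_0, k_0) = 0x00342C
s_2 = Round(s_1, k_1) = 0xCB78BC
s_3 = Round(s_2, k_2) = 0x443576
s_4 = Round(s_3, k_3) = 0xBD85AD
s_5 = Round(s_4, k_4) = 0x547AAE
s_6 = Round(s_5, k_5) = 0x671142
s_7 = Round(s_6, k_6) = 0x4BADC5

0xBD85AD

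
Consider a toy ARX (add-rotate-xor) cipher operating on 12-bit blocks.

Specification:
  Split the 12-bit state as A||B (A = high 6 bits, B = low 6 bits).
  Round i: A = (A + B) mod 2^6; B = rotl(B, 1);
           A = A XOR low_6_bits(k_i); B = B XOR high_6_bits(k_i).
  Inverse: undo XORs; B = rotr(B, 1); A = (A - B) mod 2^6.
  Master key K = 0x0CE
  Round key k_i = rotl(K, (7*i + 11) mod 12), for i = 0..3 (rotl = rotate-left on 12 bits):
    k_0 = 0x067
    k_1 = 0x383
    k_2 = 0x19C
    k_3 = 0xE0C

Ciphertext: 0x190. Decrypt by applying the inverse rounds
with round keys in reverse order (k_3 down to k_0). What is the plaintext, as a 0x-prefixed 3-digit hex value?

0x1D1

s_0 = ciphertext = 0x190
s_1 = InvRound(s_0, k_3) = 0xD94
s_2 = InvRound(s_1, k_2) = 0x849
s_3 = InvRound(s_2, k_1) = 0xFE3
s_4 = InvRound(s_3, k_0) = 0x1D1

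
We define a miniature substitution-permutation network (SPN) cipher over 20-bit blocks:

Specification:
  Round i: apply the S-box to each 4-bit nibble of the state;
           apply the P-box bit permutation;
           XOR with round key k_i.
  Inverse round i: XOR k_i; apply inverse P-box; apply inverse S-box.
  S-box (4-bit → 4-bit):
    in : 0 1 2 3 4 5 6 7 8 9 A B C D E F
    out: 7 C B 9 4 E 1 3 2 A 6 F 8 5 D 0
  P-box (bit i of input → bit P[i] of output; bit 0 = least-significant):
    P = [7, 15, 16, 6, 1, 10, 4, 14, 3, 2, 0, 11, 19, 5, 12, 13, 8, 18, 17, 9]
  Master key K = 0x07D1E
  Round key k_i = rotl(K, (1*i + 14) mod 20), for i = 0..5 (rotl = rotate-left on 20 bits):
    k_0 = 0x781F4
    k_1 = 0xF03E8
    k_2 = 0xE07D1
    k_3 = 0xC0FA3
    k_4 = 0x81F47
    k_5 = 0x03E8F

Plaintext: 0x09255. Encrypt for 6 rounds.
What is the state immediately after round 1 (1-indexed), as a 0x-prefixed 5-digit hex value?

0x06C88

s_0 = plaintext = 0x09255
s_1 = Round(s_0, k_0) = 0x06C88
s_2 = Round(s_1, k_1) = 0x18EE8
s_3 = Round(s_2, k_2) = 0xCCDEA
s_4 = Round(s_3, k_3) = 0xDEDB8
s_5 = Round(s_4, k_4) = 0x2EA5C
s_6 = Round(s_5, k_5) = 0xC49DA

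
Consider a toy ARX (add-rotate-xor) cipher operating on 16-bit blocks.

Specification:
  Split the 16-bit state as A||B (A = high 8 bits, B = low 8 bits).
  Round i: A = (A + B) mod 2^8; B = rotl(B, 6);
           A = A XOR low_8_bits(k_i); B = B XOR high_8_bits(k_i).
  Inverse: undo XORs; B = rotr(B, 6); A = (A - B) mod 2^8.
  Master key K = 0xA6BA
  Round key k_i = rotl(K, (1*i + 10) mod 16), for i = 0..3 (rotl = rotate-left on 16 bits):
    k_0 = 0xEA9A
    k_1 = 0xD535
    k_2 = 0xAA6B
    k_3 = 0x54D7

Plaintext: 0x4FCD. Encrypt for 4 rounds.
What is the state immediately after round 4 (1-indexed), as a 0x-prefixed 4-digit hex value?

s_0 = plaintext = 0x4FCD
s_1 = Round(s_0, k_0) = 0x8699
s_2 = Round(s_1, k_1) = 0x2AB3
s_3 = Round(s_2, k_2) = 0xB646
s_4 = Round(s_3, k_3) = 0x2BC5

0x2BC5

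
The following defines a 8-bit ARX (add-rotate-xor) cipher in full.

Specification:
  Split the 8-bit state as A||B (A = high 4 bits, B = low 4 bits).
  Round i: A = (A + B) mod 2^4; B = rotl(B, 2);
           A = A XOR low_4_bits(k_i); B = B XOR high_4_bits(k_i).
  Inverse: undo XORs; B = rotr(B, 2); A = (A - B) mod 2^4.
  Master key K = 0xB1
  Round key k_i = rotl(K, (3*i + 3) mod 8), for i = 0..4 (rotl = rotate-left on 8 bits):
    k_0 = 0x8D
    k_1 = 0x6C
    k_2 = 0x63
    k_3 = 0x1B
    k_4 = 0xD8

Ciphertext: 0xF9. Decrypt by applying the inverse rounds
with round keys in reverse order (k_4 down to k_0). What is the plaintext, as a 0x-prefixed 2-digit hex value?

0xAD

s_0 = ciphertext = 0xF9
s_1 = InvRound(s_0, k_4) = 0x61
s_2 = InvRound(s_1, k_3) = 0xD0
s_3 = InvRound(s_2, k_2) = 0x59
s_4 = InvRound(s_3, k_1) = 0xAF
s_5 = InvRound(s_4, k_0) = 0xAD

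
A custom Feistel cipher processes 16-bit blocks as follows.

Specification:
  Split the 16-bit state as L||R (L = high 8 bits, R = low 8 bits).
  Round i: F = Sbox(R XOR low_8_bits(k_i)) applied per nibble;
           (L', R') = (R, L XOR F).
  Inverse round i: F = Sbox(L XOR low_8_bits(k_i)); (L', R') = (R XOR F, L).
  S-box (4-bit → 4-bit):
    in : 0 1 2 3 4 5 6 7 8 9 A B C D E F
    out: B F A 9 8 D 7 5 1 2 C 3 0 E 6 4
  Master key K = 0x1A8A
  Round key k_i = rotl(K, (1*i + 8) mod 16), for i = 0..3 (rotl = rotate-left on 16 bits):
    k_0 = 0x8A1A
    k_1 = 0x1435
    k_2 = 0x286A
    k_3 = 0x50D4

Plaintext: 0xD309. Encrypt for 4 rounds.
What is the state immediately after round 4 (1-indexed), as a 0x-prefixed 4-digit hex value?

0x0F1E

s_0 = plaintext = 0xD309
s_1 = Round(s_0, k_0) = 0x092A
s_2 = Round(s_1, k_1) = 0x2AFD
s_3 = Round(s_2, k_2) = 0xFD0F
s_4 = Round(s_3, k_3) = 0x0F1E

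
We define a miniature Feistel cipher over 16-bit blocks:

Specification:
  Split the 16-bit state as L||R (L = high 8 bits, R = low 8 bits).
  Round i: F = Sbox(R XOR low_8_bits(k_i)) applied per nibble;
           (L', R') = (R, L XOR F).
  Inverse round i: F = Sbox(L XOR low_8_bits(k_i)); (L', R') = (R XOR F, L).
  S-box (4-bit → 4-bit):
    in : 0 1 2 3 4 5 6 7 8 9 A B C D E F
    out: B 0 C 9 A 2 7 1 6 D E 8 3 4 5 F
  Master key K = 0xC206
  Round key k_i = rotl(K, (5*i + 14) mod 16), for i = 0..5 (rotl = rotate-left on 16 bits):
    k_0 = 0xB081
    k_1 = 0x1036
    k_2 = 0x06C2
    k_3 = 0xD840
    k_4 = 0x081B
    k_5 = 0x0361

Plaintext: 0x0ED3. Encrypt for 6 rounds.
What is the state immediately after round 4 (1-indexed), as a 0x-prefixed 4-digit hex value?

0x2AA7

s_0 = plaintext = 0x0ED3
s_1 = Round(s_0, k_0) = 0xD322
s_2 = Round(s_1, k_1) = 0x22D9
s_3 = Round(s_2, k_2) = 0xD92A
s_4 = Round(s_3, k_3) = 0x2AA7
s_5 = Round(s_4, k_4) = 0xA7A9
s_6 = Round(s_5, k_5) = 0xA991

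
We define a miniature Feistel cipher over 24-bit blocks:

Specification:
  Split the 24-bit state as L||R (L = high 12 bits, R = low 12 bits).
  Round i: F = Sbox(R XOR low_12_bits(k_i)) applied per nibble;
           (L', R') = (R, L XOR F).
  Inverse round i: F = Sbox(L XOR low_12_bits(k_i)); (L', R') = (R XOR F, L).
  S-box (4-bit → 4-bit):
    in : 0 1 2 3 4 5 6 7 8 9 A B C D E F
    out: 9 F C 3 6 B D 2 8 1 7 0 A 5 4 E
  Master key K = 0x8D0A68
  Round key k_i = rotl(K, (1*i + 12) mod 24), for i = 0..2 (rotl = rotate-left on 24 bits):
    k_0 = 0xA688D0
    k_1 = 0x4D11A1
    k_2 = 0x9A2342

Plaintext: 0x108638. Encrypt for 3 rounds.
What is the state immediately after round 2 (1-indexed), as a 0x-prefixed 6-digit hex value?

0x540077

s_0 = plaintext = 0x108638
s_1 = Round(s_0, k_0) = 0x638540
s_2 = Round(s_1, k_1) = 0x540077
s_3 = Round(s_2, k_2) = 0x07767B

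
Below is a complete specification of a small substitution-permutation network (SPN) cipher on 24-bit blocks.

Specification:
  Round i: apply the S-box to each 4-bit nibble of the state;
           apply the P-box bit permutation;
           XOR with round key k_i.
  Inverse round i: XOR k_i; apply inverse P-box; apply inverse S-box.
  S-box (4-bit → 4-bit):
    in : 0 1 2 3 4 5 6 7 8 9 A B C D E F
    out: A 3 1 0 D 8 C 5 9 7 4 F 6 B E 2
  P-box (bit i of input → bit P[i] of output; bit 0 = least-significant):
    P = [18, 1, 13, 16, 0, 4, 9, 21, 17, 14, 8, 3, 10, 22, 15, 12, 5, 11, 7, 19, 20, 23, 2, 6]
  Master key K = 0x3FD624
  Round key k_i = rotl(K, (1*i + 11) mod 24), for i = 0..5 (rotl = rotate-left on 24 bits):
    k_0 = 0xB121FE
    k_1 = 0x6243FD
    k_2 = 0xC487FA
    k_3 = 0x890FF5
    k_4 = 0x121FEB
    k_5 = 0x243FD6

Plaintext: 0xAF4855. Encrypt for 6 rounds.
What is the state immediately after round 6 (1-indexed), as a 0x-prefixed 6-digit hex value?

s_0 = plaintext = 0xAF4855
s_1 = Round(s_0, k_0) = 0x92BDF2
s_2 = Round(s_1, k_1) = 0xB497C1
s_3 = Round(s_2, k_2) = 0x1A000C
s_4 = Round(s_3, k_3) = 0x797F6F
s_5 = Round(s_4, k_4) = 0x22D14D
s_6 = Round(s_5, k_5) = 0x5369F5

0x5369F5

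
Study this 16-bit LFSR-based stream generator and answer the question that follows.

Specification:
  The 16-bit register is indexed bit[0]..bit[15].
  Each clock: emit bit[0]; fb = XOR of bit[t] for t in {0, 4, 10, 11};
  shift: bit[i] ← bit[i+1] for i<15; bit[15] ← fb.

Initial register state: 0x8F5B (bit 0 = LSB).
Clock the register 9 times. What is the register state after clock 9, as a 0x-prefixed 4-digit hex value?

0x8E47

reg_0 = 0x8F5B
clock 1: out=1, reg = 0x47AD
clock 2: out=1, reg = 0x23D6
clock 3: out=0, reg = 0x91EB
clock 4: out=1, reg = 0xC8F5
clock 5: out=1, reg = 0xE47A
clock 6: out=0, reg = 0x723D
clock 7: out=1, reg = 0x391E
clock 8: out=0, reg = 0x1C8F
clock 9: out=1, reg = 0x8E47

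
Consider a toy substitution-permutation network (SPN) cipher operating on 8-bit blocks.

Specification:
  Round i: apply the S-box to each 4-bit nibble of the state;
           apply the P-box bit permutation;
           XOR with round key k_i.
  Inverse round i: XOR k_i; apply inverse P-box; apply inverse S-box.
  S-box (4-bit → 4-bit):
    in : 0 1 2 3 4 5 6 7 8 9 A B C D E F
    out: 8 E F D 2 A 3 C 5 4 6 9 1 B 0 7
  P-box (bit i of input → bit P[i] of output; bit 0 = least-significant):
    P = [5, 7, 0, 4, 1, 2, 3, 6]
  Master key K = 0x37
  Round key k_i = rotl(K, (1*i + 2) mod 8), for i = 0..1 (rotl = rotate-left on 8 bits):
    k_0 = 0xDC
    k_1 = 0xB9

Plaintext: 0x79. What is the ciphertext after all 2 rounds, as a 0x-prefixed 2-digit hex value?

s_0 = plaintext = 0x79
s_1 = Round(s_0, k_0) = 0x95
s_2 = Round(s_1, k_1) = 0x21

0x21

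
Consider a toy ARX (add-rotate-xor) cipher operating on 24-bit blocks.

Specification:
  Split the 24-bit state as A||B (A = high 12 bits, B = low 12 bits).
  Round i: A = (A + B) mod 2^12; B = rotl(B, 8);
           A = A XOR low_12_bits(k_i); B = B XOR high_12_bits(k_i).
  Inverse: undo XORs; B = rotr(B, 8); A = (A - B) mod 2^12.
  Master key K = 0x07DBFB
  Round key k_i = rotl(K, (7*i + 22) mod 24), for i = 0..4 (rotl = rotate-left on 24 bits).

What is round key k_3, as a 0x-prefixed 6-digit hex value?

0xD83EDF

K = 0x07DBFB
k_0 = rotl(K, (7*0+22) mod 24) = rotl(K, 22) = 0xC1F6FE
k_1 = rotl(K, (7*1+22) mod 24) = rotl(K, 5) = 0xFB7F60
k_2 = rotl(K, (7*2+22) mod 24) = rotl(K, 12) = 0xBFB07D
k_3 = rotl(K, (7*3+22) mod 24) = rotl(K, 19) = 0xD83EDF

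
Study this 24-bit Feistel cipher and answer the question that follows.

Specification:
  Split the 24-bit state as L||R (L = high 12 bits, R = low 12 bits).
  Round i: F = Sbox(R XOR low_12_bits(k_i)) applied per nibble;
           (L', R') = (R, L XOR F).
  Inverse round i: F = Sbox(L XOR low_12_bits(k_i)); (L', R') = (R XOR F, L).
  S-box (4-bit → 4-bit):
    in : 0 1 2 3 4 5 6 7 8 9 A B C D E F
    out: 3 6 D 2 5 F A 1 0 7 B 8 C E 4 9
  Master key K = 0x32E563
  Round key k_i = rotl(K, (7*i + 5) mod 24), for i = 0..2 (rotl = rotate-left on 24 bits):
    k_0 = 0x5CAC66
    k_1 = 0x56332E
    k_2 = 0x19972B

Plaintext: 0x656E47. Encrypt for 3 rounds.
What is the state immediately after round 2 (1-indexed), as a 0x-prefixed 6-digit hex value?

0xB80EF3

s_0 = plaintext = 0x656E47
s_1 = Round(s_0, k_0) = 0xE47B80
s_2 = Round(s_1, k_1) = 0xB80EF3
s_3 = Round(s_2, k_2) = 0xEF3C60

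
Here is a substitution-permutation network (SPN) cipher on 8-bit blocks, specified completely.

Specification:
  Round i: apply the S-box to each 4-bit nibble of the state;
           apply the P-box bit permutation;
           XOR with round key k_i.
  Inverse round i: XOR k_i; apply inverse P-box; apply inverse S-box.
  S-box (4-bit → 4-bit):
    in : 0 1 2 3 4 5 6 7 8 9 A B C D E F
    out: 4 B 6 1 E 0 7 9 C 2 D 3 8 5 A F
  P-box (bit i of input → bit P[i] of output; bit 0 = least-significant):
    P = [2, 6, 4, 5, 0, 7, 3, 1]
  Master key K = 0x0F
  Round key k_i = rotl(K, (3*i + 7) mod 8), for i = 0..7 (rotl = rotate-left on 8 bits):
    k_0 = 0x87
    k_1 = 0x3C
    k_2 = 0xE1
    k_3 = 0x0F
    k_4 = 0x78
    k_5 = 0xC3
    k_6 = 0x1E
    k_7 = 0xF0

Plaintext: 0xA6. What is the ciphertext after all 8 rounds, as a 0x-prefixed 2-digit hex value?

0xAB

s_0 = plaintext = 0xA6
s_1 = Round(s_0, k_0) = 0xD8
s_2 = Round(s_1, k_1) = 0x05
s_3 = Round(s_2, k_2) = 0xE9
s_4 = Round(s_3, k_3) = 0xCD
s_5 = Round(s_4, k_4) = 0x6E
s_6 = Round(s_5, k_5) = 0x2A
s_7 = Round(s_6, k_6) = 0xA2
s_8 = Round(s_7, k_7) = 0xAB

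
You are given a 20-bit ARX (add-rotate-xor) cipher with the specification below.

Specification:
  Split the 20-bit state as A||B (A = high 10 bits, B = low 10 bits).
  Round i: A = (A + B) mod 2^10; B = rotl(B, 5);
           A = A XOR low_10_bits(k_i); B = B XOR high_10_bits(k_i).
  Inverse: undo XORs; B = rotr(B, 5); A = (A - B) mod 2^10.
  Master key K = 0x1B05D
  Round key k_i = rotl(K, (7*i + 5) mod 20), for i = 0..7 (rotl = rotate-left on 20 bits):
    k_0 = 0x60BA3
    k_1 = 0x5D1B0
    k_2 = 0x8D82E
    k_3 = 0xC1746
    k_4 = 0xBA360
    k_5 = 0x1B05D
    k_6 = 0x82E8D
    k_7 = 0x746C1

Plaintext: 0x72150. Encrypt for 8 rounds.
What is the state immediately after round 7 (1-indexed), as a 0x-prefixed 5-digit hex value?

0x2EAED

s_0 = plaintext = 0x72150
s_1 = Round(s_0, k_0) = 0x2EF88
s_2 = Round(s_1, k_1) = 0x7CC68
s_3 = Round(s_2, k_2) = 0x9D735
s_4 = Round(s_3, k_3) = 0xBB1BC
s_5 = Round(s_4, k_4) = 0xF2165
s_6 = Round(s_5, k_5) = 0x5C0C7
s_7 = Round(s_6, k_6) = 0x2EAED
s_8 = Round(s_7, k_7) = 0x59866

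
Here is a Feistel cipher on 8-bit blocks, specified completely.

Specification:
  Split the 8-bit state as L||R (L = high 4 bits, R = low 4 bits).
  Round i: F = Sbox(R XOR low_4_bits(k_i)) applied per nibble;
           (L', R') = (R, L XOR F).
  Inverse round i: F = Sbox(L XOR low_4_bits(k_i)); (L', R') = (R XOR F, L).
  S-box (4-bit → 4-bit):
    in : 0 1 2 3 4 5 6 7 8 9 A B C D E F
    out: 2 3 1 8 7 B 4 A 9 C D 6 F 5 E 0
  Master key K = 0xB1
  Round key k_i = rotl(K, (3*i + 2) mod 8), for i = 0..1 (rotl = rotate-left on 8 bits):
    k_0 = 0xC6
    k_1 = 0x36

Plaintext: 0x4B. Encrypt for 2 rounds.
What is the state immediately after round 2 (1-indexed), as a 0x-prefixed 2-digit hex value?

s_0 = plaintext = 0x4B
s_1 = Round(s_0, k_0) = 0xB1
s_2 = Round(s_1, k_1) = 0x11

0x11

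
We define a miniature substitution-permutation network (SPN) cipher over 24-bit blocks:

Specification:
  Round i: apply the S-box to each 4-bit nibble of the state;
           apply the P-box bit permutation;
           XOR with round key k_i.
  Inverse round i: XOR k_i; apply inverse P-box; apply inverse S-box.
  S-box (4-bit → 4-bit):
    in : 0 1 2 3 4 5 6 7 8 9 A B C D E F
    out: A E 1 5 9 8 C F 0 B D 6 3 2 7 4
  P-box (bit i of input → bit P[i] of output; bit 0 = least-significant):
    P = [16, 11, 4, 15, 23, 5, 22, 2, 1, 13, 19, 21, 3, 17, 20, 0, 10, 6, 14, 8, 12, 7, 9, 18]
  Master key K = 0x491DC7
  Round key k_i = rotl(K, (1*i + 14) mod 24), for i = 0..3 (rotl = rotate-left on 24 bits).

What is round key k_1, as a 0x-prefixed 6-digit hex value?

K = 0x491DC7
k_0 = rotl(K, (1*0+14) mod 24) = rotl(K, 14) = 0x71D247
k_1 = rotl(K, (1*1+14) mod 24) = rotl(K, 15) = 0xE3A48E

0xE3A48E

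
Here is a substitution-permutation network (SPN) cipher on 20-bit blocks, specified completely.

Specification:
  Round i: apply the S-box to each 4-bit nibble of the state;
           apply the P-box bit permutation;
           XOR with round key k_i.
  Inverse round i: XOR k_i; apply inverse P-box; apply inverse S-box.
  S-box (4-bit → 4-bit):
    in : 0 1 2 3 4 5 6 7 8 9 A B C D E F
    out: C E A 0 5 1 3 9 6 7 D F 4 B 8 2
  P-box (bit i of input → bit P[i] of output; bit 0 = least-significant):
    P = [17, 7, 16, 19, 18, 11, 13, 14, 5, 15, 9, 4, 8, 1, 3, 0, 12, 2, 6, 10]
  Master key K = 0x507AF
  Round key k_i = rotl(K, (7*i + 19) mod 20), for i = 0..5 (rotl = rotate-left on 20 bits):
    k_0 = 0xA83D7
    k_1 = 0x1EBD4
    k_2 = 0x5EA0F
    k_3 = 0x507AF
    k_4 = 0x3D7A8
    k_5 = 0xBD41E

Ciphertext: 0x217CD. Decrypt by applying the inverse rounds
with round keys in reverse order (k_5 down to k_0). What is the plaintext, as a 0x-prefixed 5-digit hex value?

0xBED22

s_0 = ciphertext = 0x217CD
s_1 = InvRound(s_0, k_5) = 0xCD1E1
s_2 = InvRound(s_1, k_4) = 0x00C5A
s_3 = InvRound(s_2, k_3) = 0x87A68
s_4 = InvRound(s_3, k_2) = 0x92650
s_5 = InvRound(s_4, k_1) = 0x25F22
s_6 = InvRound(s_5, k_0) = 0xBED22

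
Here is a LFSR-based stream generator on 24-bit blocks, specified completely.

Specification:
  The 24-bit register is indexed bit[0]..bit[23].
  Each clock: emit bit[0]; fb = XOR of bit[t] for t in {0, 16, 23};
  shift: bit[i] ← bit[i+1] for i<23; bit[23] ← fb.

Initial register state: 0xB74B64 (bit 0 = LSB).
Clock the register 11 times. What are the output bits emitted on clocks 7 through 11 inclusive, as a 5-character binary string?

10110

reg_0 = 0xB74B64
clock 1: out=0, reg = 0x5BA5B2
clock 2: out=0, reg = 0xADD2D9
clock 3: out=1, reg = 0xD6E96C
clock 4: out=0, reg = 0xEB74B6
clock 5: out=0, reg = 0x75BA5B
clock 6: out=1, reg = 0x3ADD2D
clock 7: out=1, reg = 0x9D6E96
clock 8: out=0, reg = 0x4EB74B
clock 9: out=1, reg = 0xA75BA5
clock 10: out=1, reg = 0xD3ADD2
clock 11: out=0, reg = 0x69D6E9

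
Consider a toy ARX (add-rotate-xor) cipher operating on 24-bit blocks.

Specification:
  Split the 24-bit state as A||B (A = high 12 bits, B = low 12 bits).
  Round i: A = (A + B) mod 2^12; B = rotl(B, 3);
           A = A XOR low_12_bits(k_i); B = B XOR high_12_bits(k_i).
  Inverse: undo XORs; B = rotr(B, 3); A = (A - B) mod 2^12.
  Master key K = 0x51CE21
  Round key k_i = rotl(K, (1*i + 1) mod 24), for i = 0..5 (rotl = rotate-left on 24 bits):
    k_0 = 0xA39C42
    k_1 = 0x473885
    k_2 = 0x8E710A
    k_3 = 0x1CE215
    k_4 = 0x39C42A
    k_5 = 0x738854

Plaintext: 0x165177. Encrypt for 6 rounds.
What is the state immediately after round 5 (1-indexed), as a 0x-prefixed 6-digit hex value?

s_0 = plaintext = 0x165177
s_1 = Round(s_0, k_0) = 0xE9E181
s_2 = Round(s_1, k_1) = 0x89A87B
s_3 = Round(s_2, k_2) = 0x01FB3B
s_4 = Round(s_3, k_3) = 0x94F813
s_5 = Round(s_4, k_4) = 0x548300
s_6 = Round(s_5, k_5) = 0x01CF39

0x548300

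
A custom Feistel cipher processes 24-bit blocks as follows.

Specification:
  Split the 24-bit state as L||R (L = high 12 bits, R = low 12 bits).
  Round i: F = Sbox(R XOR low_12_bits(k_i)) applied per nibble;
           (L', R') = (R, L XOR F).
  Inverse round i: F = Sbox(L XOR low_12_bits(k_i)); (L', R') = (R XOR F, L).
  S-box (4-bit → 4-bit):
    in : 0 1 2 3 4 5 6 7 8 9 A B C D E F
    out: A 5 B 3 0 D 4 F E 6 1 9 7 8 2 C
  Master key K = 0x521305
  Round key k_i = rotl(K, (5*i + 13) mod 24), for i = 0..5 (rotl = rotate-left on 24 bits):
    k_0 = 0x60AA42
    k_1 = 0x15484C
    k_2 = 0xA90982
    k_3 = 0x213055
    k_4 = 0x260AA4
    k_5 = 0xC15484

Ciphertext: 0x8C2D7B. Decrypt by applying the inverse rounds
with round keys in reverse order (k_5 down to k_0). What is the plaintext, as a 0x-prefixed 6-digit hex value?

0x563174

s_0 = ciphertext = 0x8C2D7B
s_1 = InvRound(s_0, k_5) = 0xA7F8C2
s_2 = InvRound(s_1, k_4) = 0x24BA7F
s_3 = InvRound(s_2, k_3) = 0x12D24B
s_4 = InvRound(s_3, k_2) = 0xC5712D
s_5 = InvRound(s_4, k_1) = 0x174C57
s_6 = InvRound(s_5, k_0) = 0x563174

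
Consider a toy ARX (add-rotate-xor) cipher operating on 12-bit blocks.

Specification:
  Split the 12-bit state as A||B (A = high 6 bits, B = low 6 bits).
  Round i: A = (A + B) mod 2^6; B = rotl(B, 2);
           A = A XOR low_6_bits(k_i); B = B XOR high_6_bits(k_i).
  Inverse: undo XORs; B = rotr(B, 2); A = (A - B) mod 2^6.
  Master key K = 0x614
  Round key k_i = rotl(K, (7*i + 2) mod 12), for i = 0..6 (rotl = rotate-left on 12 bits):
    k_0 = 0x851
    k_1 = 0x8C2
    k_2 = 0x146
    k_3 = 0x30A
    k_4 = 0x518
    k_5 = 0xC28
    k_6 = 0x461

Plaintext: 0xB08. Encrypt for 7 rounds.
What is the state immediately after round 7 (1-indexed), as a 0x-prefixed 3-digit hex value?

0x7F6

s_0 = plaintext = 0xB08
s_1 = Round(s_0, k_0) = 0x941
s_2 = Round(s_1, k_1) = 0x927
s_3 = Round(s_2, k_2) = 0x35B
s_4 = Round(s_3, k_3) = 0x8A1
s_5 = Round(s_4, k_4) = 0x6D2
s_6 = Round(s_5, k_5) = 0x179
s_7 = Round(s_6, k_6) = 0x7F6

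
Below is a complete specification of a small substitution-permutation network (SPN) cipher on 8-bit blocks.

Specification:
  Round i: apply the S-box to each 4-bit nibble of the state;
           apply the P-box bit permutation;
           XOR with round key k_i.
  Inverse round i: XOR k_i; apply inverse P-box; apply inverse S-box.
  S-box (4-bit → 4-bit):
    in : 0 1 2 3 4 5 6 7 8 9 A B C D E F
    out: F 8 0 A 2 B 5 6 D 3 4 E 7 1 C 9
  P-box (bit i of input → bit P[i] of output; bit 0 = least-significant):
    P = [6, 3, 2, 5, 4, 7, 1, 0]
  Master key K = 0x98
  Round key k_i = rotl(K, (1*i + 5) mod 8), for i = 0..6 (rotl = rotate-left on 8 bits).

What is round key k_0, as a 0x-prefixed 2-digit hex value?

0x13

K = 0x98
k_0 = rotl(K, (1*0+5) mod 8) = rotl(K, 5) = 0x13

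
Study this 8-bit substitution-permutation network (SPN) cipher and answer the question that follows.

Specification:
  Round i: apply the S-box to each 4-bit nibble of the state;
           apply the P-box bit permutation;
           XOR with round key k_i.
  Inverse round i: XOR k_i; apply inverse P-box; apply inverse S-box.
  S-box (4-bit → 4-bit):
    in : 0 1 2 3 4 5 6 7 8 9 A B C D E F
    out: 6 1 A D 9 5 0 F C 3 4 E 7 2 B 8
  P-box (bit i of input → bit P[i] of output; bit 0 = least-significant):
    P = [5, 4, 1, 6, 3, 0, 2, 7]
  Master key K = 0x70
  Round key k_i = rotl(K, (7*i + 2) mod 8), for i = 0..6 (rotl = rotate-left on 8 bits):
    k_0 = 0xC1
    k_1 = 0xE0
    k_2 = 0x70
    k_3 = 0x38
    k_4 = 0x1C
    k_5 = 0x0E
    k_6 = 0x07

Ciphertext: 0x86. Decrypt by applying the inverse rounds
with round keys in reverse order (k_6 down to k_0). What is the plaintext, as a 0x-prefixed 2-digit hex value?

0xB6

s_0 = ciphertext = 0x86
s_1 = InvRound(s_0, k_6) = 0x26
s_2 = InvRound(s_1, k_5) = 0x11
s_3 = InvRound(s_2, k_4) = 0xC6
s_4 = InvRound(s_3, k_3) = 0x37
s_5 = InvRound(s_4, k_2) = 0x08
s_6 = InvRound(s_5, k_1) = 0x44
s_7 = InvRound(s_6, k_0) = 0xB6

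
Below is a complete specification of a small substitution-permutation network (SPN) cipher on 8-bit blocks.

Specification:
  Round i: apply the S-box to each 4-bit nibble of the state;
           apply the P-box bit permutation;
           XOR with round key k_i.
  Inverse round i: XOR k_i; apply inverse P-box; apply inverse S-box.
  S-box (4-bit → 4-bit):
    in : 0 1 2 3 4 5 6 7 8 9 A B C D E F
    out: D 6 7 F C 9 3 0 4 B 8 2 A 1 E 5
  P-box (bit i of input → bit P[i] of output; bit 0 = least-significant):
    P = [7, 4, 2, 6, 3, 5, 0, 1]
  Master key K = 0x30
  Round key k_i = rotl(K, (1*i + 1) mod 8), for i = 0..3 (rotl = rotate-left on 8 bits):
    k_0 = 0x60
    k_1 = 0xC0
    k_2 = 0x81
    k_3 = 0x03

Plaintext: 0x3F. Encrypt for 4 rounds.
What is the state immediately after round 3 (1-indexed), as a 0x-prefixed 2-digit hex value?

s_0 = plaintext = 0x3F
s_1 = Round(s_0, k_0) = 0xCF
s_2 = Round(s_1, k_1) = 0x66
s_3 = Round(s_2, k_2) = 0x39
s_4 = Round(s_3, k_3) = 0xF8

0x39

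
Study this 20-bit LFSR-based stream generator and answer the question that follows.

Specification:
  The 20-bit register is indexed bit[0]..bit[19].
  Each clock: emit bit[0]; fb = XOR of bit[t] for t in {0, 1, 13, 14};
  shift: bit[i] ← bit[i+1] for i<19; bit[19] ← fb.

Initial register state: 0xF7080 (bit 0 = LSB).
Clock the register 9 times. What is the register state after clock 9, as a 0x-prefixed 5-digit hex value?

0x037B8

reg_0 = 0xF7080
clock 1: out=0, reg = 0x7B840
clock 2: out=0, reg = 0xBDC20
clock 3: out=0, reg = 0xDEE10
clock 4: out=0, reg = 0x6F708
clock 5: out=0, reg = 0x37B84
clock 6: out=0, reg = 0x1BDC2
clock 7: out=0, reg = 0x0DEE1
clock 8: out=1, reg = 0x06F70
clock 9: out=0, reg = 0x037B8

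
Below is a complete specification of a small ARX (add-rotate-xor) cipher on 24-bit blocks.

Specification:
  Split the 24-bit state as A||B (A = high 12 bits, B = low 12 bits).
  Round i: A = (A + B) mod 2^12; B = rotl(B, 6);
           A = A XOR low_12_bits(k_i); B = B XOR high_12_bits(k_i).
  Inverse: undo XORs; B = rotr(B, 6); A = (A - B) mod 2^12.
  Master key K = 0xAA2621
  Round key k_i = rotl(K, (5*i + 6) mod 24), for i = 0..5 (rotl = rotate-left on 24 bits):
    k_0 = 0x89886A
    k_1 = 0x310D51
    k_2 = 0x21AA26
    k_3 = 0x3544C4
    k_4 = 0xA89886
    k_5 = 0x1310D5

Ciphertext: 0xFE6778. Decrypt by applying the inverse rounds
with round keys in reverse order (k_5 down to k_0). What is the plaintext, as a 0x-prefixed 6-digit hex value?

0xE144CD

s_0 = ciphertext = 0xFE6778
s_1 = InvRound(s_0, k_5) = 0xCDA259
s_2 = InvRound(s_1, k_4) = 0x039423
s_3 = InvRound(s_2, k_3) = 0x720DDD
s_4 = InvRound(s_3, k_2) = 0xB071FF
s_5 = InvRound(s_4, k_1) = 0xA8BBCB
s_6 = InvRound(s_5, k_0) = 0xE144CD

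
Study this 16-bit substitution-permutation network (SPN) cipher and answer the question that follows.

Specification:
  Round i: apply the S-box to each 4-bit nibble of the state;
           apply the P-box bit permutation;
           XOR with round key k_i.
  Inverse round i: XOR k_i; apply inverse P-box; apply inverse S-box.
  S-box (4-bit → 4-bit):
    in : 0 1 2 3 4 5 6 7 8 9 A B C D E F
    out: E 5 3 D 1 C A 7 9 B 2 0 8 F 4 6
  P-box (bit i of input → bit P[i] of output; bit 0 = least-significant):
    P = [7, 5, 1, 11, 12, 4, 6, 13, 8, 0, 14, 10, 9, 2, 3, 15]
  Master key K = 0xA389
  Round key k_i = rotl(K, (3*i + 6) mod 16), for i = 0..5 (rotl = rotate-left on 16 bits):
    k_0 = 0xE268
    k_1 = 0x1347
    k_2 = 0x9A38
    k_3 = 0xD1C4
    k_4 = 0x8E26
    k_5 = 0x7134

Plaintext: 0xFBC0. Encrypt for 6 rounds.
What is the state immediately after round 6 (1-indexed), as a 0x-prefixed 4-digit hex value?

s_0 = plaintext = 0xFBC0
s_1 = Round(s_0, k_0) = 0xCA46
s_2 = Round(s_1, k_1) = 0x8B66
s_3 = Round(s_2, k_2) = 0x3008
s_4 = Round(s_3, k_3) = 0x3F1D
s_5 = Round(s_4, k_4) = 0x54CD
s_6 = Round(s_5, k_5) = 0xD89E

0xD89E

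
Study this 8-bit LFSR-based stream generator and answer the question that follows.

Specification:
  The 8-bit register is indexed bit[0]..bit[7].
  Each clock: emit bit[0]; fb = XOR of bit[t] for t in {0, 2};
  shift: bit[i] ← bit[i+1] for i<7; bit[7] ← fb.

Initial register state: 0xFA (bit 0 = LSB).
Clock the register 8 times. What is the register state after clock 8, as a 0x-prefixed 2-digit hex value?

0xC4

reg_0 = 0xFA
clock 1: out=0, reg = 0x7D
clock 2: out=1, reg = 0x3E
clock 3: out=0, reg = 0x9F
clock 4: out=1, reg = 0x4F
clock 5: out=1, reg = 0x27
clock 6: out=1, reg = 0x13
clock 7: out=1, reg = 0x89
clock 8: out=1, reg = 0xC4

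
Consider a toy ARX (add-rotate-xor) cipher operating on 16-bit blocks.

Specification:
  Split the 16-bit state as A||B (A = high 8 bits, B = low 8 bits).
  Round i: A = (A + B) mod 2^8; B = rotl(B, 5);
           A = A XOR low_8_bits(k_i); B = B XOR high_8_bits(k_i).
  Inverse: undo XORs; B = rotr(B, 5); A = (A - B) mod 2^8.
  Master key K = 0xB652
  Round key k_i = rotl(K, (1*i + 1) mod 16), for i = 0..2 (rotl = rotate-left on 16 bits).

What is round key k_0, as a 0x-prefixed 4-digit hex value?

K = 0xB652
k_0 = rotl(K, (1*0+1) mod 16) = rotl(K, 1) = 0x6CA5

0x6CA5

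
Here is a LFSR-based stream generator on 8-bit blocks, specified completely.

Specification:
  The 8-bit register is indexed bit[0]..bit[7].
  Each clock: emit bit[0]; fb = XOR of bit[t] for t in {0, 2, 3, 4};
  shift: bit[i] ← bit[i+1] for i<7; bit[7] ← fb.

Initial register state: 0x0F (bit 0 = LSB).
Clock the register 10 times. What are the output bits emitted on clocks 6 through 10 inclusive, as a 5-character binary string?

reg_0 = 0x0F
clock 1: out=1, reg = 0x87
clock 2: out=1, reg = 0x43
clock 3: out=1, reg = 0xA1
clock 4: out=1, reg = 0xD0
clock 5: out=0, reg = 0xE8
clock 6: out=0, reg = 0xF4
clock 7: out=0, reg = 0x7A
clock 8: out=0, reg = 0x3D
clock 9: out=1, reg = 0x1E
clock 10: out=0, reg = 0x8F

00010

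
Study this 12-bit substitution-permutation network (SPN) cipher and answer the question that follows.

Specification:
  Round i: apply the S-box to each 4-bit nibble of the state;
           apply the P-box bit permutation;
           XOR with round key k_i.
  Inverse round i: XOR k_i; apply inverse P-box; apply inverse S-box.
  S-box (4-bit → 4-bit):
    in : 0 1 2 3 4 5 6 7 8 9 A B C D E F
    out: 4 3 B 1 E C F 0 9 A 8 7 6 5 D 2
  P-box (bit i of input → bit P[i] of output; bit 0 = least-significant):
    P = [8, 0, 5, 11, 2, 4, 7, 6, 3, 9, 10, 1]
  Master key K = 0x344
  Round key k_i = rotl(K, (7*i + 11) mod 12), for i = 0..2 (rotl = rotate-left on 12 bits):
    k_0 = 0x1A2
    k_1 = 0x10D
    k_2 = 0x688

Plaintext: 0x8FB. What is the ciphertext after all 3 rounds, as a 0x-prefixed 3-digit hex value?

s_0 = plaintext = 0x8FB
s_1 = Round(s_0, k_0) = 0x099
s_2 = Round(s_1, k_1) = 0xD5C
s_3 = Round(s_2, k_2) = 0x261

0x261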